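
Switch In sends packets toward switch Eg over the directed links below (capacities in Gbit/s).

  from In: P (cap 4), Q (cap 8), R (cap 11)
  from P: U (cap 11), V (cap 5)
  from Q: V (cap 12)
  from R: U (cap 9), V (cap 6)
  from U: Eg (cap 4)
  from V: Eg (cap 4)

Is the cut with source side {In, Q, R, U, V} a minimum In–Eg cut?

Given cut capacity: 4 + 4 + 4 = 12.
Augment In→P→U→Eg: bottleneck 4, flow now 4.
Augment In→Q→V→Eg: bottleneck 4, flow now 8.
No augmenting path remains; maximum flow = 8.
In the residual graph, reachable from In: {In, P, Q, R, U, V}.
Min-cut edges: U→Eg (4), V→Eg (4); capacity 4 + 4 = 8.
Cut capacity 12 exceeds the max flow 8, so it is not minimum.

No — its capacity is 12, but the minimum cut has capacity 8.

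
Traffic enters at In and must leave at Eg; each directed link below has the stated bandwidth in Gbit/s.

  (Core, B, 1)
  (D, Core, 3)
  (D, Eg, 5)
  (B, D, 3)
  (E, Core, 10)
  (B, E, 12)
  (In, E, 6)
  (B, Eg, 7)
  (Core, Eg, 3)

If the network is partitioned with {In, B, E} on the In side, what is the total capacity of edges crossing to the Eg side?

Edges leaving {In, B, E}: B→D (3), B→Eg (7), E→Core (10).
Cut capacity = 3 + 7 + 10 = 20.

20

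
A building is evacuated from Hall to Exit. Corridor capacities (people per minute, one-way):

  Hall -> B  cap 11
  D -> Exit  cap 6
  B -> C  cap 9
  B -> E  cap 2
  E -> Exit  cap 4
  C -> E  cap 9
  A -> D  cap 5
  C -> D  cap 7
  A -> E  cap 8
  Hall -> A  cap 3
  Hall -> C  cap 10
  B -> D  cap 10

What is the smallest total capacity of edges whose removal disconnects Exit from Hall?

10

Augment Hall→A→D→Exit: bottleneck 3, flow now 3.
Augment Hall→B→D→Exit: bottleneck 3, flow now 6.
Augment Hall→B→E→Exit: bottleneck 2, flow now 8.
Augment Hall→C→E→Exit: bottleneck 2, flow now 10.
No augmenting path remains; maximum flow = 10.
By max-flow min-cut, the minimum cut capacity equals the max flow.
In the residual graph, reachable from Hall: {Hall, A, B, C, D, E}.
Min-cut edges: D→Exit (6), E→Exit (4); capacity 6 + 4 = 10.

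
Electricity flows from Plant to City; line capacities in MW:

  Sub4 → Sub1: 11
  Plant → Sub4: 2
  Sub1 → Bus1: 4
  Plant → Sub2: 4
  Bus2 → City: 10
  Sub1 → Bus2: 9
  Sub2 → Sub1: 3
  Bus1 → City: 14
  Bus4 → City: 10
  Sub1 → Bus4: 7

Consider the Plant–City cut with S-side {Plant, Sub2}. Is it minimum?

Yes — it is a minimum cut (capacity 5).

Given cut capacity: 2 + 3 = 5.
Augment Plant→Sub2→Sub1→Bus4→City: bottleneck 3, flow now 3.
Augment Plant→Sub4→Sub1→Bus4→City: bottleneck 2, flow now 5.
No augmenting path remains; maximum flow = 5.
Cut capacity 5 equals the max flow, so it is a minimum cut.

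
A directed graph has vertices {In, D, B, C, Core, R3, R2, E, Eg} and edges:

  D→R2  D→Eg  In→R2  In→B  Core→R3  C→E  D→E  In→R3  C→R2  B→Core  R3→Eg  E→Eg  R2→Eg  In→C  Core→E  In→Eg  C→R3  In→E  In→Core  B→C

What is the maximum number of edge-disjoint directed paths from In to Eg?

4

Assign every edge capacity 1; by Menger, the answer equals the max flow.
Path In→Eg (+1); total 1.
Path In→R3→Eg (+1); total 2.
Path In→R2→Eg (+1); total 3.
Path In→E→Eg (+1); total 4.
No residual In→Eg path; max flow = 4.
Certifying cut of size 4: {E→Eg, In→Eg, R2→Eg, R3→Eg}.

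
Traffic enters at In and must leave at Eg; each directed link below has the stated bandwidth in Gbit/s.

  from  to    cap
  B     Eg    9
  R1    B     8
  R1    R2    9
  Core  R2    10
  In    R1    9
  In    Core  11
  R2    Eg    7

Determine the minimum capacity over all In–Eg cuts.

15

Augment In→R1→R2→Eg: bottleneck 7, flow now 7.
Augment In→R1→B→Eg: bottleneck 2, flow now 9.
Augment In→Core→R2→R1→B→Eg: bottleneck 6, flow now 15. (uses reverse residual edge)
No augmenting path remains; maximum flow = 15.
By max-flow min-cut, the minimum cut capacity equals the max flow.
In the residual graph, reachable from In: {In, R1, Core, R2}.
Min-cut edges: R1→B (8), R2→Eg (7); capacity 8 + 7 = 15.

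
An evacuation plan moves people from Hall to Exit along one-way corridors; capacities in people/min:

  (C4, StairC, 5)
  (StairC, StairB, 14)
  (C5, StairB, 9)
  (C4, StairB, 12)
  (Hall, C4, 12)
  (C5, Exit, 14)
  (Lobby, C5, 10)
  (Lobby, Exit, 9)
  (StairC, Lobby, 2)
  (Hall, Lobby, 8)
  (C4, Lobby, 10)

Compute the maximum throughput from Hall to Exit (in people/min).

Augment Hall→Lobby→Exit: bottleneck 8, flow now 8.
Augment Hall→C4→Lobby→Exit: bottleneck 1, flow now 9.
Augment Hall→C4→Lobby→C5→Exit: bottleneck 9, flow now 18.
Augment Hall→C4→StairC→Lobby→C5→Exit: bottleneck 1, flow now 19.
No augmenting path remains; maximum flow = 19.
In the residual graph, reachable from Hall: {Hall, C4, StairC, Lobby, StairB}.
Min-cut edges: Lobby→C5 (10), Lobby→Exit (9); capacity 10 + 9 = 19.
This cut is saturated, so no flow can exceed 19.

19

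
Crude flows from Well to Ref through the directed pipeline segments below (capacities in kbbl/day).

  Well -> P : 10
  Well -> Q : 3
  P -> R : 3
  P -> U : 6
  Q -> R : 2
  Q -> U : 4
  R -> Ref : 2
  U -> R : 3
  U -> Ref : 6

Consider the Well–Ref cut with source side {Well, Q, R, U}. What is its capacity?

Edges leaving {Well, Q, R, U}: Well→P (10), R→Ref (2), U→Ref (6).
Cut capacity = 10 + 2 + 6 = 18.

18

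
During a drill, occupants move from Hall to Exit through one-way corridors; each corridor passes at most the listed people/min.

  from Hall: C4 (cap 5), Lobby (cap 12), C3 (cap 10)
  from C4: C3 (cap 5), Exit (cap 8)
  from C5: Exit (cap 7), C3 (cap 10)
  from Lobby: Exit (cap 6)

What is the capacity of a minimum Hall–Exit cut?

11

Augment Hall→C4→Exit: bottleneck 5, flow now 5.
Augment Hall→Lobby→Exit: bottleneck 6, flow now 11.
No augmenting path remains; maximum flow = 11.
By max-flow min-cut, the minimum cut capacity equals the max flow.
In the residual graph, reachable from Hall: {Hall, Lobby, C3}.
Min-cut edges: Hall→C4 (5), Lobby→Exit (6); capacity 5 + 6 = 11.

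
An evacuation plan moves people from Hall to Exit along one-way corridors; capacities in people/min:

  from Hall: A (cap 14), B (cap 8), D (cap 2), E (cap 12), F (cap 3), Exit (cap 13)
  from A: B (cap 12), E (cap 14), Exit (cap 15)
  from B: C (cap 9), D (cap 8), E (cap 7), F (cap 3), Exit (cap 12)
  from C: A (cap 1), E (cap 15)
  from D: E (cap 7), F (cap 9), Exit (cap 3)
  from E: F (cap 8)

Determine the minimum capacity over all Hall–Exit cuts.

Augment Hall→Exit: bottleneck 13, flow now 13.
Augment Hall→A→Exit: bottleneck 14, flow now 27.
Augment Hall→B→Exit: bottleneck 8, flow now 35.
Augment Hall→D→Exit: bottleneck 2, flow now 37.
No augmenting path remains; maximum flow = 37.
By max-flow min-cut, the minimum cut capacity equals the max flow.
In the residual graph, reachable from Hall: {Hall, E, F}.
Min-cut edges: Hall→A (14), Hall→B (8), Hall→D (2), Hall→Exit (13); capacity 14 + 8 + 2 + 13 = 37.

37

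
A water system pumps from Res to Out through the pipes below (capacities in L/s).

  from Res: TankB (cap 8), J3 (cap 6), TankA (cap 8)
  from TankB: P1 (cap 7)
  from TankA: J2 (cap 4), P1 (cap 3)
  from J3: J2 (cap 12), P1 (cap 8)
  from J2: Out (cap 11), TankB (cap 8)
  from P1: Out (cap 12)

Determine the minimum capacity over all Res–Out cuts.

Augment Res→TankB→P1→Out: bottleneck 7, flow now 7.
Augment Res→TankA→J2→Out: bottleneck 4, flow now 11.
Augment Res→TankA→P1→Out: bottleneck 3, flow now 14.
Augment Res→J3→J2→Out: bottleneck 6, flow now 20.
No augmenting path remains; maximum flow = 20.
By max-flow min-cut, the minimum cut capacity equals the max flow.
In the residual graph, reachable from Res: {Res, TankB, TankA}.
Min-cut edges: Res→J3 (6), TankB→P1 (7), TankA→J2 (4), TankA→P1 (3); capacity 6 + 7 + 4 + 3 = 20.

20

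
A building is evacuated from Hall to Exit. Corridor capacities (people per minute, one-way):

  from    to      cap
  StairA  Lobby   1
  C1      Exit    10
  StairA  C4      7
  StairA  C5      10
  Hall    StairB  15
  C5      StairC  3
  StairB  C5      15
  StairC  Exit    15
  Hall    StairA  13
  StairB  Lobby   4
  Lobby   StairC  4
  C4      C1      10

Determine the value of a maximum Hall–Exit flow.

14

Augment Hall→StairA→C5→StairC→Exit: bottleneck 3, flow now 3.
Augment Hall→StairA→C4→C1→Exit: bottleneck 7, flow now 10.
Augment Hall→StairA→Lobby→StairC→Exit: bottleneck 1, flow now 11.
Augment Hall→StairB→Lobby→StairC→Exit: bottleneck 3, flow now 14.
No augmenting path remains; maximum flow = 14.
In the residual graph, reachable from Hall: {Hall, StairA, StairB, C5, Lobby}.
Min-cut edges: StairA→C4 (7), C5→StairC (3), Lobby→StairC (4); capacity 7 + 3 + 4 = 14.
This cut is saturated, so no flow can exceed 14.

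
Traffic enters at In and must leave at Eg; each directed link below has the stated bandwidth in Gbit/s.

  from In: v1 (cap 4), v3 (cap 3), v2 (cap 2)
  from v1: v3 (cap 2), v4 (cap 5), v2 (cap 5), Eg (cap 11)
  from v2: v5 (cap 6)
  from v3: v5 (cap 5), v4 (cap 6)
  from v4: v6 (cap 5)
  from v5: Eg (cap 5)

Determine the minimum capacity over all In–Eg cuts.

Augment In→v1→Eg: bottleneck 4, flow now 4.
Augment In→v2→v5→Eg: bottleneck 2, flow now 6.
Augment In→v3→v5→Eg: bottleneck 3, flow now 9.
No augmenting path remains; maximum flow = 9.
By max-flow min-cut, the minimum cut capacity equals the max flow.
In the residual graph, reachable from In: {In}.
Min-cut edges: In→v1 (4), In→v2 (2), In→v3 (3); capacity 4 + 2 + 3 = 9.

9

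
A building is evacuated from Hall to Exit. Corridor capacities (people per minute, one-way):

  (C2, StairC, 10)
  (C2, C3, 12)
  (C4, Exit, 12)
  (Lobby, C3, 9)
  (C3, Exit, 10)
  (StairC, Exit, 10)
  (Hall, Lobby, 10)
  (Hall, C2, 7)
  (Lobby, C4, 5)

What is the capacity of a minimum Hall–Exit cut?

Augment Hall→C2→C3→Exit: bottleneck 7, flow now 7.
Augment Hall→Lobby→C3→Exit: bottleneck 3, flow now 10.
Augment Hall→Lobby→C4→Exit: bottleneck 5, flow now 15.
Augment Hall→Lobby→C3→C2→StairC→Exit: bottleneck 2, flow now 17. (uses reverse residual edge)
No augmenting path remains; maximum flow = 17.
By max-flow min-cut, the minimum cut capacity equals the max flow.
In the residual graph, reachable from Hall: {Hall}.
Min-cut edges: Hall→C2 (7), Hall→Lobby (10); capacity 7 + 10 = 17.

17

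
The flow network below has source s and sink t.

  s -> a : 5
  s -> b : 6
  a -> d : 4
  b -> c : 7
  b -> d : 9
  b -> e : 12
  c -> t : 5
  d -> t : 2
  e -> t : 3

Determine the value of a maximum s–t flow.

8

Augment s→a→d→t: bottleneck 2, flow now 2.
Augment s→b→c→t: bottleneck 5, flow now 7.
Augment s→b→e→t: bottleneck 1, flow now 8.
No augmenting path remains; maximum flow = 8.
In the residual graph, reachable from s: {s, a, d}.
Min-cut edges: s→b (6), d→t (2); capacity 6 + 2 = 8.
This cut is saturated, so no flow can exceed 8.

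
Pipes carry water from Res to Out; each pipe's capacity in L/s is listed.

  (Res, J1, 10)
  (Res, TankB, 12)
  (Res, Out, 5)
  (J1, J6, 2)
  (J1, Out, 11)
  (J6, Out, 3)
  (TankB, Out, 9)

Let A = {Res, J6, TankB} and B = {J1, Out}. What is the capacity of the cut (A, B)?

27

Edges leaving {Res, J6, TankB}: Res→J1 (10), Res→Out (5), J6→Out (3), TankB→Out (9).
Cut capacity = 10 + 5 + 3 + 9 = 27.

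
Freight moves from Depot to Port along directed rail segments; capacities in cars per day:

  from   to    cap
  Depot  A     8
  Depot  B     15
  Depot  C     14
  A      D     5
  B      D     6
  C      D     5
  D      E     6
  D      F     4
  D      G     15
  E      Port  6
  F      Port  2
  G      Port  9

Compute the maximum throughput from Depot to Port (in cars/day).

Augment Depot→A→D→E→Port: bottleneck 5, flow now 5.
Augment Depot→B→D→E→Port: bottleneck 1, flow now 6.
Augment Depot→B→D→F→Port: bottleneck 2, flow now 8.
Augment Depot→B→D→G→Port: bottleneck 3, flow now 11.
Augment Depot→C→D→G→Port: bottleneck 5, flow now 16.
No augmenting path remains; maximum flow = 16.
In the residual graph, reachable from Depot: {Depot, A, B, C}.
Min-cut edges: A→D (5), B→D (6), C→D (5); capacity 5 + 6 + 5 = 16.
This cut is saturated, so no flow can exceed 16.

16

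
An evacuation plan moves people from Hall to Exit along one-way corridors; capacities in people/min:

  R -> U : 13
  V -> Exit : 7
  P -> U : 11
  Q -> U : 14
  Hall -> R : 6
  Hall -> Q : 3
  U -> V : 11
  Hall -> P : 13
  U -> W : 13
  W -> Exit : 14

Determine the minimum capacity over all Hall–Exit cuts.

20

Augment Hall→P→U→V→Exit: bottleneck 7, flow now 7.
Augment Hall→P→U→W→Exit: bottleneck 4, flow now 11.
Augment Hall→Q→U→W→Exit: bottleneck 3, flow now 14.
Augment Hall→R→U→W→Exit: bottleneck 6, flow now 20.
No augmenting path remains; maximum flow = 20.
By max-flow min-cut, the minimum cut capacity equals the max flow.
In the residual graph, reachable from Hall: {Hall, P}.
Min-cut edges: Hall→Q (3), Hall→R (6), P→U (11); capacity 3 + 6 + 11 = 20.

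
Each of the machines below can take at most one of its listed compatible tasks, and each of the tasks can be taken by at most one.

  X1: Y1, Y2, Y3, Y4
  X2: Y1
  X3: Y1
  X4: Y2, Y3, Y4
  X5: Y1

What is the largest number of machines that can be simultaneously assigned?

3

Unit-capacity flow: source→left, listed edges, right→sink; max matching = max flow.
Augmenting path X1→Y1 (+1); matched 1.
Augmenting path X4→Y2 (+1); matched 2.
Augmenting path X2→Y1→X1→Y3 (+1); matched 3.
No augmenting path remains; maximum matching = 3.
König certificate: {X1, X4, Y1} is a vertex cover of size 3 (every listed pair touches it), so no matching can be larger.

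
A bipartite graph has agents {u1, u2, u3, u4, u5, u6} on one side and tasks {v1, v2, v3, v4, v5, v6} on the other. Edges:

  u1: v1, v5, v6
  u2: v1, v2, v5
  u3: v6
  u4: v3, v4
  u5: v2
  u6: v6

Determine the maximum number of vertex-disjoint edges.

Unit-capacity flow: source→left, listed edges, right→sink; max matching = max flow.
Augmenting path u1→v1 (+1); matched 1.
Augmenting path u2→v2 (+1); matched 2.
Augmenting path u3→v6 (+1); matched 3.
Augmenting path u4→v3 (+1); matched 4.
Augmenting path u5→v2→u2→v5 (+1); matched 5.
No augmenting path remains; maximum matching = 5.
König certificate: {u1, u2, u4, u5, v6} is a vertex cover of size 5 (every listed pair touches it), so no matching can be larger.

5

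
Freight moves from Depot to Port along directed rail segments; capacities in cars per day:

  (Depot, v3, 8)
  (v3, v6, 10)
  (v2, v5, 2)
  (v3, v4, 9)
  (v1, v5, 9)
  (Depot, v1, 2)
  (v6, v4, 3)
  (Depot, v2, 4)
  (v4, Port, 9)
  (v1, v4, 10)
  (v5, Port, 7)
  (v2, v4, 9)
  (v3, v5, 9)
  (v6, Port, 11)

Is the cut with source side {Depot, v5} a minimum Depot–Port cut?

No — its capacity is 21, but the minimum cut has capacity 14.

Given cut capacity: 2 + 4 + 8 + 7 = 21.
Augment Depot→v1→v4→Port: bottleneck 2, flow now 2.
Augment Depot→v2→v4→Port: bottleneck 4, flow now 6.
Augment Depot→v3→v4→Port: bottleneck 3, flow now 9.
Augment Depot→v3→v5→Port: bottleneck 5, flow now 14.
No augmenting path remains; maximum flow = 14.
In the residual graph, reachable from Depot: {Depot}.
Min-cut edges: Depot→v1 (2), Depot→v2 (4), Depot→v3 (8); capacity 2 + 4 + 8 = 14.
Cut capacity 21 exceeds the max flow 14, so it is not minimum.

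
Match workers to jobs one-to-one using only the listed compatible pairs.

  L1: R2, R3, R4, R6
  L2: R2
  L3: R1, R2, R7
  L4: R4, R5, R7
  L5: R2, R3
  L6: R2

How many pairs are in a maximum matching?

5

Unit-capacity flow: source→left, listed edges, right→sink; max matching = max flow.
Augmenting path L1→R2 (+1); matched 1.
Augmenting path L3→R1 (+1); matched 2.
Augmenting path L4→R4 (+1); matched 3.
Augmenting path L5→R3 (+1); matched 4.
Augmenting path L2→R2→L1→R6 (+1); matched 5.
No augmenting path remains; maximum matching = 5.
König certificate: {L1, L3, L4, L5, R2} is a vertex cover of size 5 (every listed pair touches it), so no matching can be larger.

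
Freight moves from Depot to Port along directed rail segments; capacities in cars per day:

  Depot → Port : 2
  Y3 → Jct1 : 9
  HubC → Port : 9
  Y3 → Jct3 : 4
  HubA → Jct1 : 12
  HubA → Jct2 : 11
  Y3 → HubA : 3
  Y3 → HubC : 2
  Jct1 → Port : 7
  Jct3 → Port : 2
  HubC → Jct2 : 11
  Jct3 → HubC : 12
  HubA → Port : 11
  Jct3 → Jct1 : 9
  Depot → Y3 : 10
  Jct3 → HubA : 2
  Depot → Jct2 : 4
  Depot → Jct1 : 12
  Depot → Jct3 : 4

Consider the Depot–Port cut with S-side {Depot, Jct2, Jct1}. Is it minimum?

Given cut capacity: 4 + 10 + 2 + 7 = 23.
Augment Depot→Port: bottleneck 2, flow now 2.
Augment Depot→Jct3→Port: bottleneck 2, flow now 4.
Augment Depot→Jct1→Port: bottleneck 7, flow now 11.
Augment Depot→Jct3→HubC→Port: bottleneck 2, flow now 13.
Augment Depot→Y3→HubC→Port: bottleneck 2, flow now 15.
Augment Depot→Y3→HubA→Port: bottleneck 3, flow now 18.
Augment Depot→Y3→Jct3→HubC→Port: bottleneck 4, flow now 22.
No augmenting path remains; maximum flow = 22.
In the residual graph, reachable from Depot: {Depot, Y3, Jct2, Jct1}.
Min-cut edges: Depot→Jct3 (4), Depot→Port (2), Y3→Jct3 (4), Y3→HubC (2), Y3→HubA (3), Jct1→Port (7); capacity 4 + 2 + 4 + 2 + 3 + 7 = 22.
Cut capacity 23 exceeds the max flow 22, so it is not minimum.

No — its capacity is 23, but the minimum cut has capacity 22.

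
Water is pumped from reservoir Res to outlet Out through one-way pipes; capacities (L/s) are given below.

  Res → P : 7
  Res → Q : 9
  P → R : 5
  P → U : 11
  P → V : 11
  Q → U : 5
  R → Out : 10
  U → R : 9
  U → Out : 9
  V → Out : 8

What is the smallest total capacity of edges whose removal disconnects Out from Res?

12

Augment Res→P→R→Out: bottleneck 5, flow now 5.
Augment Res→P→U→Out: bottleneck 2, flow now 7.
Augment Res→Q→U→Out: bottleneck 5, flow now 12.
No augmenting path remains; maximum flow = 12.
By max-flow min-cut, the minimum cut capacity equals the max flow.
In the residual graph, reachable from Res: {Res, Q}.
Min-cut edges: Res→P (7), Q→U (5); capacity 7 + 5 = 12.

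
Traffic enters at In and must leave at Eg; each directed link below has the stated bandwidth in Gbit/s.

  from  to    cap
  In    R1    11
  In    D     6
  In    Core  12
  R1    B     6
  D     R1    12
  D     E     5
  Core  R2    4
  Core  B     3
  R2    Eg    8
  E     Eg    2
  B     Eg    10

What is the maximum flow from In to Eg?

15

Augment In→R1→B→Eg: bottleneck 6, flow now 6.
Augment In→D→E→Eg: bottleneck 2, flow now 8.
Augment In→Core→R2→Eg: bottleneck 4, flow now 12.
Augment In→Core→B→Eg: bottleneck 3, flow now 15.
No augmenting path remains; maximum flow = 15.
In the residual graph, reachable from In: {In, R1, D, Core, E}.
Min-cut edges: R1→B (6), Core→R2 (4), Core→B (3), E→Eg (2); capacity 6 + 4 + 3 + 2 = 15.
This cut is saturated, so no flow can exceed 15.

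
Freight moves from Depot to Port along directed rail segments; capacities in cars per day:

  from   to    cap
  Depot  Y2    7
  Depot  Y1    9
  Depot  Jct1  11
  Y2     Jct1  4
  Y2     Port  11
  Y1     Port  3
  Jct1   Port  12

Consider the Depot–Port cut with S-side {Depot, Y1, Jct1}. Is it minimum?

Given cut capacity: 7 + 3 + 12 = 22.
Augment Depot→Y2→Port: bottleneck 7, flow now 7.
Augment Depot→Y1→Port: bottleneck 3, flow now 10.
Augment Depot→Jct1→Port: bottleneck 11, flow now 21.
No augmenting path remains; maximum flow = 21.
In the residual graph, reachable from Depot: {Depot, Y1}.
Min-cut edges: Depot→Y2 (7), Depot→Jct1 (11), Y1→Port (3); capacity 7 + 11 + 3 = 21.
Cut capacity 22 exceeds the max flow 21, so it is not minimum.

No — its capacity is 22, but the minimum cut has capacity 21.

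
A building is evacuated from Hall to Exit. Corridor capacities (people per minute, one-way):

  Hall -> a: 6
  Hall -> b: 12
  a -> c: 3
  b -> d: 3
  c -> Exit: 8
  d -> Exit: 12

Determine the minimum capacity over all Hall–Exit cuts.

Augment Hall→a→c→Exit: bottleneck 3, flow now 3.
Augment Hall→b→d→Exit: bottleneck 3, flow now 6.
No augmenting path remains; maximum flow = 6.
By max-flow min-cut, the minimum cut capacity equals the max flow.
In the residual graph, reachable from Hall: {Hall, a, b}.
Min-cut edges: a→c (3), b→d (3); capacity 3 + 3 = 6.

6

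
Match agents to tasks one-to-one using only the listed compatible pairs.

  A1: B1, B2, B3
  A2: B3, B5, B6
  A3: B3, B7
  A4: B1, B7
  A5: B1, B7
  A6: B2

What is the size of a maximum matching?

Unit-capacity flow: source→left, listed edges, right→sink; max matching = max flow.
Augmenting path A1→B1 (+1); matched 1.
Augmenting path A2→B3 (+1); matched 2.
Augmenting path A3→B7 (+1); matched 3.
Augmenting path A6→B2 (+1); matched 4.
Augmenting path A4→B1→A1→B3→A2→B5 (+1); matched 5.
No augmenting path remains; maximum matching = 5.
König certificate: {A2, B1, B2, B3, B7} is a vertex cover of size 5 (every listed pair touches it), so no matching can be larger.

5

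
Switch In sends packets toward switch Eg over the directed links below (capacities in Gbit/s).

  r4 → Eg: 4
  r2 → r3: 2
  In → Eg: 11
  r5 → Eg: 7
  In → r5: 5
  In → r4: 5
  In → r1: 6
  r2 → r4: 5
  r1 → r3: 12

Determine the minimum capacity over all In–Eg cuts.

Augment In→Eg: bottleneck 11, flow now 11.
Augment In→r4→Eg: bottleneck 4, flow now 15.
Augment In→r5→Eg: bottleneck 5, flow now 20.
No augmenting path remains; maximum flow = 20.
By max-flow min-cut, the minimum cut capacity equals the max flow.
In the residual graph, reachable from In: {In, r1, r3, r4}.
Min-cut edges: In→r5 (5), In→Eg (11), r4→Eg (4); capacity 5 + 11 + 4 = 20.

20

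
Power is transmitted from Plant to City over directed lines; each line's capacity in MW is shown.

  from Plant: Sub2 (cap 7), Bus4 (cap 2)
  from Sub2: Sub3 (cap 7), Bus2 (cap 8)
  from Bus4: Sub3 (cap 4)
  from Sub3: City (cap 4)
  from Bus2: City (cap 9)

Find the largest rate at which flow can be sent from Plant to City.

Augment Plant→Sub2→Sub3→City: bottleneck 4, flow now 4.
Augment Plant→Sub2→Bus2→City: bottleneck 3, flow now 7.
Augment Plant→Bus4→Sub3→Sub2→Bus2→City: bottleneck 2, flow now 9. (uses reverse residual edge)
No augmenting path remains; maximum flow = 9.
In the residual graph, reachable from Plant: {Plant}.
Min-cut edges: Plant→Sub2 (7), Plant→Bus4 (2); capacity 7 + 2 = 9.
This cut is saturated, so no flow can exceed 9.

9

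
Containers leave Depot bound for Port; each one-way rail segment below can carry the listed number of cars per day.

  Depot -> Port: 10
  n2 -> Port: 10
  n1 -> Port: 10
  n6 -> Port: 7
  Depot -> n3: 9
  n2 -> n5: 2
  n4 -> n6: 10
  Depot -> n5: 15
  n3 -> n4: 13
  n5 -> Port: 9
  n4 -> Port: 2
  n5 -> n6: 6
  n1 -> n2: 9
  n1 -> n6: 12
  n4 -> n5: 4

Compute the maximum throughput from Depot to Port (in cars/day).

28

Augment Depot→Port: bottleneck 10, flow now 10.
Augment Depot→n5→Port: bottleneck 9, flow now 19.
Augment Depot→n3→n4→Port: bottleneck 2, flow now 21.
Augment Depot→n5→n6→Port: bottleneck 6, flow now 27.
Augment Depot→n3→n4→n6→Port: bottleneck 1, flow now 28.
No augmenting path remains; maximum flow = 28.
In the residual graph, reachable from Depot: {Depot, n3, n4, n5, n6}.
Min-cut edges: Depot→Port (10), n4→Port (2), n5→Port (9), n6→Port (7); capacity 10 + 2 + 9 + 7 = 28.
This cut is saturated, so no flow can exceed 28.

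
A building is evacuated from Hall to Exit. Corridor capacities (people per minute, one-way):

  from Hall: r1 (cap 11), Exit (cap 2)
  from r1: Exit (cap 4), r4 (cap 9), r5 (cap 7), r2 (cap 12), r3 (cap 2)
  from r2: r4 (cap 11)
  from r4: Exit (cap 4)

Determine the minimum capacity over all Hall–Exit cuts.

10

Augment Hall→Exit: bottleneck 2, flow now 2.
Augment Hall→r1→Exit: bottleneck 4, flow now 6.
Augment Hall→r1→r4→Exit: bottleneck 4, flow now 10.
No augmenting path remains; maximum flow = 10.
By max-flow min-cut, the minimum cut capacity equals the max flow.
In the residual graph, reachable from Hall: {Hall, r1, r2, r3, r4, r5}.
Min-cut edges: Hall→Exit (2), r1→Exit (4), r4→Exit (4); capacity 2 + 4 + 4 = 10.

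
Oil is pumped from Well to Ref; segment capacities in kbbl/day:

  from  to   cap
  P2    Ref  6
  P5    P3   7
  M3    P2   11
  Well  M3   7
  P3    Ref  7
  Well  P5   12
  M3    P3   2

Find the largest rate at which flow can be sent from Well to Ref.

Augment Well→M3→P2→Ref: bottleneck 6, flow now 6.
Augment Well→M3→P3→Ref: bottleneck 1, flow now 7.
Augment Well→P5→P3→Ref: bottleneck 6, flow now 13.
No augmenting path remains; maximum flow = 13.
In the residual graph, reachable from Well: {Well, M3, P5, P2, P3}.
Min-cut edges: P2→Ref (6), P3→Ref (7); capacity 6 + 7 = 13.
This cut is saturated, so no flow can exceed 13.

13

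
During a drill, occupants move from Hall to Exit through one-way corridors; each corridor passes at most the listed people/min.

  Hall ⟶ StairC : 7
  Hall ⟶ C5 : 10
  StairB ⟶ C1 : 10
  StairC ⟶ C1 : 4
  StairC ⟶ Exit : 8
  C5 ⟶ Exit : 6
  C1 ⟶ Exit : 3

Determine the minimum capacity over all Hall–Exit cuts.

Augment Hall→StairC→Exit: bottleneck 7, flow now 7.
Augment Hall→C5→Exit: bottleneck 6, flow now 13.
No augmenting path remains; maximum flow = 13.
By max-flow min-cut, the minimum cut capacity equals the max flow.
In the residual graph, reachable from Hall: {Hall, C5}.
Min-cut edges: Hall→StairC (7), C5→Exit (6); capacity 7 + 6 = 13.

13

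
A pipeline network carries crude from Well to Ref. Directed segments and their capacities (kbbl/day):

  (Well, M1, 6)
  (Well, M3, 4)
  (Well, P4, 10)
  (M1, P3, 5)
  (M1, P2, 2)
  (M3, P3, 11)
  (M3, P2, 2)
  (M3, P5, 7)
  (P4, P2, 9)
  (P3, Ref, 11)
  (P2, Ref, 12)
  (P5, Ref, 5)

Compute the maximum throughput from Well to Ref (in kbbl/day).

Augment Well→M1→P3→Ref: bottleneck 5, flow now 5.
Augment Well→M1→P2→Ref: bottleneck 1, flow now 6.
Augment Well→M3→P3→Ref: bottleneck 4, flow now 10.
Augment Well→P4→P2→Ref: bottleneck 9, flow now 19.
No augmenting path remains; maximum flow = 19.
In the residual graph, reachable from Well: {Well, P4}.
Min-cut edges: Well→M1 (6), Well→M3 (4), P4→P2 (9); capacity 6 + 4 + 9 = 19.
This cut is saturated, so no flow can exceed 19.

19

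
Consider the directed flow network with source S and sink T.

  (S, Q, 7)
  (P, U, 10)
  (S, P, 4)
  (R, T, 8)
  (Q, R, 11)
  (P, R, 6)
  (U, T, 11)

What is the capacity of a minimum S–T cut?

11

Augment S→P→R→T: bottleneck 4, flow now 4.
Augment S→Q→R→T: bottleneck 4, flow now 8.
Augment S→Q→R→P→U→T: bottleneck 3, flow now 11. (uses reverse residual edge)
No augmenting path remains; maximum flow = 11.
By max-flow min-cut, the minimum cut capacity equals the max flow.
In the residual graph, reachable from S: {S}.
Min-cut edges: S→P (4), S→Q (7); capacity 4 + 7 = 11.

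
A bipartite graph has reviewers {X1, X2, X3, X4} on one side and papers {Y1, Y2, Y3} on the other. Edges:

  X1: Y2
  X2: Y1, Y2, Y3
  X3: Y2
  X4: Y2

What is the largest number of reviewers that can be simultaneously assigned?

Unit-capacity flow: source→left, listed edges, right→sink; max matching = max flow.
Augmenting path X1→Y2 (+1); matched 1.
Augmenting path X2→Y1 (+1); matched 2.
No augmenting path remains; maximum matching = 2.
König certificate: {X2, Y2} is a vertex cover of size 2 (every listed pair touches it), so no matching can be larger.

2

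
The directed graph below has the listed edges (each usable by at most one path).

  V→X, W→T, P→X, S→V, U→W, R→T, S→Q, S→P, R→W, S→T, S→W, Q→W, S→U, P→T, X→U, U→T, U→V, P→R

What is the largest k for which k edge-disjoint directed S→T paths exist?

Assign every edge capacity 1; by Menger, the answer equals the max flow.
Path S→T (+1); total 1.
Path S→P→T (+1); total 2.
Path S→U→T (+1); total 3.
Path S→W→T (+1); total 4.
No residual S→T path; max flow = 4.
Certifying cut of size 4: {S→P, S→T, U→T, W→T}.

4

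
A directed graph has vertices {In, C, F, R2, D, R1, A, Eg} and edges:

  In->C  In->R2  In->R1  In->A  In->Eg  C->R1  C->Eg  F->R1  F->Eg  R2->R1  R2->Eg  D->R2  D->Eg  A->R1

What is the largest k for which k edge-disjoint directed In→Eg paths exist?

3

Assign every edge capacity 1; by Menger, the answer equals the max flow.
Path In→Eg (+1); total 1.
Path In→C→Eg (+1); total 2.
Path In→R2→Eg (+1); total 3.
No residual In→Eg path; max flow = 3.
Certifying cut of size 3: {In→C, In→Eg, In→R2}.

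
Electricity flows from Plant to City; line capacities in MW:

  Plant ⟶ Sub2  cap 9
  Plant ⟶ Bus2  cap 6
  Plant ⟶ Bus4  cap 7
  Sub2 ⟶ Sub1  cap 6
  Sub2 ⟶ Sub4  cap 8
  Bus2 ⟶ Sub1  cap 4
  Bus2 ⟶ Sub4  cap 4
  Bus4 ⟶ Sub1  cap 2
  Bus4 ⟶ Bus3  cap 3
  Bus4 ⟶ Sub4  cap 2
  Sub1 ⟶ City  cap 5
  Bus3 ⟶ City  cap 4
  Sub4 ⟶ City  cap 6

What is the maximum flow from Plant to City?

Augment Plant→Sub2→Sub1→City: bottleneck 5, flow now 5.
Augment Plant→Sub2→Sub4→City: bottleneck 4, flow now 9.
Augment Plant→Bus2→Sub4→City: bottleneck 2, flow now 11.
Augment Plant→Bus4→Bus3→City: bottleneck 3, flow now 14.
No augmenting path remains; maximum flow = 14.
In the residual graph, reachable from Plant: {Plant, Sub2, Bus2, Bus4, Sub1, Sub4}.
Min-cut edges: Bus4→Bus3 (3), Sub1→City (5), Sub4→City (6); capacity 3 + 5 + 6 = 14.
This cut is saturated, so no flow can exceed 14.

14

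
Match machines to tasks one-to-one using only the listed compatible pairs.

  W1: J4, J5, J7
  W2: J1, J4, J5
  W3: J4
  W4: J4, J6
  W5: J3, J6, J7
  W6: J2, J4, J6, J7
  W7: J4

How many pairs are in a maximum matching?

6

Unit-capacity flow: source→left, listed edges, right→sink; max matching = max flow.
Augmenting path W1→J4 (+1); matched 1.
Augmenting path W2→J1 (+1); matched 2.
Augmenting path W4→J6 (+1); matched 3.
Augmenting path W5→J3 (+1); matched 4.
Augmenting path W6→J2 (+1); matched 5.
Augmenting path W3→J4→W1→J5 (+1); matched 6.
No augmenting path remains; maximum matching = 6.
König certificate: {W1, W2, W4, W5, W6, J4} is a vertex cover of size 6 (every listed pair touches it), so no matching can be larger.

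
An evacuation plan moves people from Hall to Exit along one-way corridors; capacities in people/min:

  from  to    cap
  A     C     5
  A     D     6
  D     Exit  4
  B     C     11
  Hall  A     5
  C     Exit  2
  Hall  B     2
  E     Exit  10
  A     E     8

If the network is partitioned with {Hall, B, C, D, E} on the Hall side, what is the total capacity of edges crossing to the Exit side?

Edges leaving {Hall, B, C, D, E}: Hall→A (5), C→Exit (2), D→Exit (4), E→Exit (10).
Cut capacity = 5 + 2 + 4 + 10 = 21.

21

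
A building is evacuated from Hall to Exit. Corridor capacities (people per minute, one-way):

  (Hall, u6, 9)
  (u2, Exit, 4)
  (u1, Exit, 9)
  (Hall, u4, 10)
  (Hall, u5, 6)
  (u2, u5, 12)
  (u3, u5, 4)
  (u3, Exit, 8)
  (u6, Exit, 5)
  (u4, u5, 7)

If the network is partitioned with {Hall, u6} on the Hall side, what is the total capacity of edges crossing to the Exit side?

21

Edges leaving {Hall, u6}: Hall→u4 (10), Hall→u5 (6), u6→Exit (5).
Cut capacity = 10 + 6 + 5 = 21.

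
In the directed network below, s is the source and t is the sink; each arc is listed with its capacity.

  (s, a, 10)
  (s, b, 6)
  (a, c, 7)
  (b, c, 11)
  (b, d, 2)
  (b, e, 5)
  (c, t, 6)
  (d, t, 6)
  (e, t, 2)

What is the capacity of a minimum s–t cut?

10

Augment s→a→c→t: bottleneck 6, flow now 6.
Augment s→b→d→t: bottleneck 2, flow now 8.
Augment s→b→e→t: bottleneck 2, flow now 10.
No augmenting path remains; maximum flow = 10.
By max-flow min-cut, the minimum cut capacity equals the max flow.
In the residual graph, reachable from s: {s, a, b, c, e}.
Min-cut edges: b→d (2), c→t (6), e→t (2); capacity 2 + 6 + 2 = 10.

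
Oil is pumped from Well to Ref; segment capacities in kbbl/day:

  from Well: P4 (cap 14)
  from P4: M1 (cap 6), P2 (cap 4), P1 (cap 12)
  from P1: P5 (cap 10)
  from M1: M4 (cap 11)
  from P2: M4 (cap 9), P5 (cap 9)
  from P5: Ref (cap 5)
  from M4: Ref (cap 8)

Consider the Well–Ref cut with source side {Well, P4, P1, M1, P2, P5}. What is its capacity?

Edges leaving {Well, P4, P1, M1, P2, P5}: M1→M4 (11), P2→M4 (9), P5→Ref (5).
Cut capacity = 11 + 9 + 5 = 25.

25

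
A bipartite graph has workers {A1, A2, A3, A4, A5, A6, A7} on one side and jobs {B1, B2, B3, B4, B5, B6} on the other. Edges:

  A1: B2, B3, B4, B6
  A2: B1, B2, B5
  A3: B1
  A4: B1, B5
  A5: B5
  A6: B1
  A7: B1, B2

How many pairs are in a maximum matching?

Unit-capacity flow: source→left, listed edges, right→sink; max matching = max flow.
Augmenting path A1→B2 (+1); matched 1.
Augmenting path A2→B1 (+1); matched 2.
Augmenting path A4→B5 (+1); matched 3.
Augmenting path A7→B2→A1→B3 (+1); matched 4.
No augmenting path remains; maximum matching = 4.
König certificate: {A1, B1, B2, B5} is a vertex cover of size 4 (every listed pair touches it), so no matching can be larger.

4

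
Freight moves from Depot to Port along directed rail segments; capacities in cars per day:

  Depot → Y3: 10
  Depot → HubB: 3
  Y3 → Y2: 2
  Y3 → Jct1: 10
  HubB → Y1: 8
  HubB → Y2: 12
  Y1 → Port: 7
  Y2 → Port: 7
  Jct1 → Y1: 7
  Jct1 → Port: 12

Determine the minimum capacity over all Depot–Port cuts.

Augment Depot→Y3→Y2→Port: bottleneck 2, flow now 2.
Augment Depot→Y3→Jct1→Port: bottleneck 8, flow now 10.
Augment Depot→HubB→Y1→Port: bottleneck 3, flow now 13.
No augmenting path remains; maximum flow = 13.
By max-flow min-cut, the minimum cut capacity equals the max flow.
In the residual graph, reachable from Depot: {Depot}.
Min-cut edges: Depot→Y3 (10), Depot→HubB (3); capacity 10 + 3 = 13.

13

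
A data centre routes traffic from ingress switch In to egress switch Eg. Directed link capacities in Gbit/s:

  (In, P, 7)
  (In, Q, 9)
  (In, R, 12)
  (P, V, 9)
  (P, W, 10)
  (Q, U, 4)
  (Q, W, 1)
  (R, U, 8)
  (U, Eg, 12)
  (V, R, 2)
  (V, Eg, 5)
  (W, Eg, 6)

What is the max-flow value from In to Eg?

20

Augment In→P→V→Eg: bottleneck 5, flow now 5.
Augment In→P→W→Eg: bottleneck 2, flow now 7.
Augment In→Q→U→Eg: bottleneck 4, flow now 11.
Augment In→Q→W→Eg: bottleneck 1, flow now 12.
Augment In→R→U→Eg: bottleneck 8, flow now 20.
No augmenting path remains; maximum flow = 20.
In the residual graph, reachable from In: {In, Q, R}.
Min-cut edges: In→P (7), Q→U (4), Q→W (1), R→U (8); capacity 7 + 4 + 1 + 8 = 20.
This cut is saturated, so no flow can exceed 20.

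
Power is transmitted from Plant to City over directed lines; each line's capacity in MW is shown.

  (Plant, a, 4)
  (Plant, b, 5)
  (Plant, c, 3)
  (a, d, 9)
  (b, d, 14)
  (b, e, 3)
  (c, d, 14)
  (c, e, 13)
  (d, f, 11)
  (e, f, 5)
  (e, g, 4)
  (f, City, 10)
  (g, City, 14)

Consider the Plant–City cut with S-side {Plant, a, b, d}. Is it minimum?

No — its capacity is 17, but the minimum cut has capacity 12.

Given cut capacity: 3 + 3 + 11 = 17.
Augment Plant→a→d→f→City: bottleneck 4, flow now 4.
Augment Plant→b→d→f→City: bottleneck 5, flow now 9.
Augment Plant→c→d→f→City: bottleneck 1, flow now 10.
Augment Plant→c→e→g→City: bottleneck 2, flow now 12.
No augmenting path remains; maximum flow = 12.
In the residual graph, reachable from Plant: {Plant}.
Min-cut edges: Plant→a (4), Plant→b (5), Plant→c (3); capacity 4 + 5 + 3 = 12.
Cut capacity 17 exceeds the max flow 12, so it is not minimum.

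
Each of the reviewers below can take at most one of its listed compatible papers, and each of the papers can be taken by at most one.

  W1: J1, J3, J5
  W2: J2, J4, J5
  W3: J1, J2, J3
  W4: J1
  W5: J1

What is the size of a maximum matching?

4

Unit-capacity flow: source→left, listed edges, right→sink; max matching = max flow.
Augmenting path W1→J1 (+1); matched 1.
Augmenting path W2→J2 (+1); matched 2.
Augmenting path W3→J3 (+1); matched 3.
Augmenting path W4→J1→W1→J5 (+1); matched 4.
No augmenting path remains; maximum matching = 4.
König certificate: {W1, W2, W3, J1} is a vertex cover of size 4 (every listed pair touches it), so no matching can be larger.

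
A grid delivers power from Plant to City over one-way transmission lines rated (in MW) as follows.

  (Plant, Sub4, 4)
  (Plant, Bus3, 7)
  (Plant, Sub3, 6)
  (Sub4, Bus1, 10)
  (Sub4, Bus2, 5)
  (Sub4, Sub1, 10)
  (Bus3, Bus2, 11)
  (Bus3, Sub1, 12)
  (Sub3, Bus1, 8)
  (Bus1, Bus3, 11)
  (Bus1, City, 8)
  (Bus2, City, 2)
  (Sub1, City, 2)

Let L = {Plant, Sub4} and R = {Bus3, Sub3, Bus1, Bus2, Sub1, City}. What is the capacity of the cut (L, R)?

Edges leaving {Plant, Sub4}: Plant→Bus3 (7), Plant→Sub3 (6), Sub4→Bus1 (10), Sub4→Bus2 (5), Sub4→Sub1 (10).
Cut capacity = 7 + 6 + 10 + 5 + 10 = 38.

38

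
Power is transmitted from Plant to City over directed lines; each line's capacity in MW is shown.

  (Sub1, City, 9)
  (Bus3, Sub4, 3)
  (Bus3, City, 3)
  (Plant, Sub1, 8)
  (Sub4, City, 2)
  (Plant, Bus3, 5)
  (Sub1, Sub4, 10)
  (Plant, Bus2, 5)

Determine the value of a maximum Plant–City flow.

13

Augment Plant→Bus3→City: bottleneck 3, flow now 3.
Augment Plant→Sub1→City: bottleneck 8, flow now 11.
Augment Plant→Bus3→Sub4→City: bottleneck 2, flow now 13.
No augmenting path remains; maximum flow = 13.
In the residual graph, reachable from Plant: {Plant, Bus2}.
Min-cut edges: Plant→Bus3 (5), Plant→Sub1 (8); capacity 5 + 8 = 13.
This cut is saturated, so no flow can exceed 13.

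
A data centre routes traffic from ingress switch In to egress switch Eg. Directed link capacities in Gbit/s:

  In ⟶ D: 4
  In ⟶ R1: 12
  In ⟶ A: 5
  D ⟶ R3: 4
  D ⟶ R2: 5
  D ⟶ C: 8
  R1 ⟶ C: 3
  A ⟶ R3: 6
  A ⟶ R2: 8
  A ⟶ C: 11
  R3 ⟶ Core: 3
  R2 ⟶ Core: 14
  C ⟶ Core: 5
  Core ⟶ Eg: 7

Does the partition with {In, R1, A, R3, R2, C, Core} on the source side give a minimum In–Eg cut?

Given cut capacity: 4 + 7 = 11.
Augment In→D→R3→Core→Eg: bottleneck 3, flow now 3.
Augment In→D→R2→Core→Eg: bottleneck 1, flow now 4.
Augment In→R1→C→Core→Eg: bottleneck 3, flow now 7.
No augmenting path remains; maximum flow = 7.
In the residual graph, reachable from In: {In, D, R1, A, R3, R2, C, Core}.
Min-cut edges: Core→Eg (7); capacity 7 = 7.
Cut capacity 11 exceeds the max flow 7, so it is not minimum.

No — its capacity is 11, but the minimum cut has capacity 7.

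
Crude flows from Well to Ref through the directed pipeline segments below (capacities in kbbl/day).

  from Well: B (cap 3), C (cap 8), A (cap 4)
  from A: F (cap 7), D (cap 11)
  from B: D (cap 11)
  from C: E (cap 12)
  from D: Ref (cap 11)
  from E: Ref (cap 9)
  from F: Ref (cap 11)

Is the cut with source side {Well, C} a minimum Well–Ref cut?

No — its capacity is 19, but the minimum cut has capacity 15.

Given cut capacity: 4 + 3 + 12 = 19.
Augment Well→A→D→Ref: bottleneck 4, flow now 4.
Augment Well→B→D→Ref: bottleneck 3, flow now 7.
Augment Well→C→E→Ref: bottleneck 8, flow now 15.
No augmenting path remains; maximum flow = 15.
In the residual graph, reachable from Well: {Well}.
Min-cut edges: Well→A (4), Well→B (3), Well→C (8); capacity 4 + 3 + 8 = 15.
Cut capacity 19 exceeds the max flow 15, so it is not minimum.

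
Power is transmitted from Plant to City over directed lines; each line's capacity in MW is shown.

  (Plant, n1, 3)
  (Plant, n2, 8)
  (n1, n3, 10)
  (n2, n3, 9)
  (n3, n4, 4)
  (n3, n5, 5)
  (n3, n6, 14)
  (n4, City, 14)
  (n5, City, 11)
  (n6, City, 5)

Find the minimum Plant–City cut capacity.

11

Augment Plant→n1→n3→n4→City: bottleneck 3, flow now 3.
Augment Plant→n2→n3→n4→City: bottleneck 1, flow now 4.
Augment Plant→n2→n3→n5→City: bottleneck 5, flow now 9.
Augment Plant→n2→n3→n6→City: bottleneck 2, flow now 11.
No augmenting path remains; maximum flow = 11.
By max-flow min-cut, the minimum cut capacity equals the max flow.
In the residual graph, reachable from Plant: {Plant}.
Min-cut edges: Plant→n1 (3), Plant→n2 (8); capacity 3 + 8 = 11.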